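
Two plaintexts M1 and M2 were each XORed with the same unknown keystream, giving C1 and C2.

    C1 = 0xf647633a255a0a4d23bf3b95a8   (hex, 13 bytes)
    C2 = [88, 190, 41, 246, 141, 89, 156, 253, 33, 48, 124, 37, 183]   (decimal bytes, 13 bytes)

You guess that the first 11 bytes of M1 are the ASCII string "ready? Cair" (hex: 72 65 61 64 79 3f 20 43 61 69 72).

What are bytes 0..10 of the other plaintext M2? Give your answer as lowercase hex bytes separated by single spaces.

dc 9c 2b a8 d1 3c b6 f3 63 e6 35

First, C1 ⊕ C2 = (M1 ⊕ K) ⊕ (M2 ⊕ K) = M1 ⊕ M2, so the key drops out. Then M2 = (M1 ⊕ M2) ⊕ M1 over the first 11 bytes.
byte 0: (f6 xor 58) xor 72 = ae xor 72 = dc
byte 1: (47 xor be) xor 65 = f9 xor 65 = 9c
byte 2: (63 xor 29) xor 61 = 4a xor 61 = 2b
byte 3: (3a xor f6) xor 64 = cc xor 64 = a8
byte 4: (25 xor 8d) xor 79 = a8 xor 79 = d1
byte 5: (5a xor 59) xor 3f = 03 xor 3f = 3c
byte 6: (0a xor 9c) xor 20 = 96 xor 20 = b6
byte 7: (4d xor fd) xor 43 = b0 xor 43 = f3
byte 8: (23 xor 21) xor 61 = 02 xor 61 = 63
byte 9: (bf xor 30) xor 69 = 8f xor 69 = e6
byte 10: (3b xor 7c) xor 72 = 47 xor 72 = 35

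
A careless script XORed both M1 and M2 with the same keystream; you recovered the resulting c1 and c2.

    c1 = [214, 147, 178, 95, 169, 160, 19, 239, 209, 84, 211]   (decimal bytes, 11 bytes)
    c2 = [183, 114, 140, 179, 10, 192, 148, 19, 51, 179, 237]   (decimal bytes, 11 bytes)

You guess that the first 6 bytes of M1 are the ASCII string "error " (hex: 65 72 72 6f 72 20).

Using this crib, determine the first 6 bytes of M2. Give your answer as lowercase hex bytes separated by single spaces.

04 93 4c 83 d1 40

First, c1 ⊕ c2 = (M1 ⊕ K) ⊕ (M2 ⊕ K) = M1 ⊕ M2, so the key drops out. Then M2 = (M1 ⊕ M2) ⊕ M1 over the first 6 bytes.
byte 0: (d6 XOR b7) XOR 65 = 61 XOR 65 = 04
byte 1: (93 XOR 72) XOR 72 = e1 XOR 72 = 93
byte 2: (b2 XOR 8c) XOR 72 = 3e XOR 72 = 4c
byte 3: (5f XOR b3) XOR 6f = ec XOR 6f = 83
byte 4: (a9 XOR 0a) XOR 72 = a3 XOR 72 = d1
byte 5: (a0 XOR c0) XOR 20 = 60 XOR 20 = 40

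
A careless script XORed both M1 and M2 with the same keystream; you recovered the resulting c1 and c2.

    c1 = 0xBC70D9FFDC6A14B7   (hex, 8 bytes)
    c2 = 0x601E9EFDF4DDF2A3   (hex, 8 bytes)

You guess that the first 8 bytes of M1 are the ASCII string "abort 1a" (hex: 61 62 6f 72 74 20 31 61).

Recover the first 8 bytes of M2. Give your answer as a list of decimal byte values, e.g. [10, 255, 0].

[189, 12, 40, 112, 92, 151, 215, 117]

First, c1 ⊕ c2 = (M1 ⊕ K) ⊕ (M2 ⊕ K) = M1 ⊕ M2, so the key drops out. Then M2 = (M1 ⊕ M2) ⊕ M1 over the first 8 bytes.
byte 0: (bc xor 60) xor 61 = dc xor 61 = bd
byte 1: (70 xor 1e) xor 62 = 6e xor 62 = 0c
byte 2: (d9 xor 9e) xor 6f = 47 xor 6f = 28
byte 3: (ff xor fd) xor 72 = 02 xor 72 = 70
byte 4: (dc xor f4) xor 74 = 28 xor 74 = 5c
byte 5: (6a xor dd) xor 20 = b7 xor 20 = 97
byte 6: (14 xor f2) xor 31 = e6 xor 31 = d7
byte 7: (b7 xor a3) xor 61 = 14 xor 61 = 75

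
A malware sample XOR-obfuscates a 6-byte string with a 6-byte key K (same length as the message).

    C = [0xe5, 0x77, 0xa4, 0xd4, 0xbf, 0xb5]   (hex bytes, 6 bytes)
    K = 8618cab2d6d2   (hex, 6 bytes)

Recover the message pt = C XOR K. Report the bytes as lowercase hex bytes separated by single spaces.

63 6f 6e 66 69 67

XOR is its own inverse, so applying the key byte-wise gives the result directly.
byte 0: e5 xor 86 = 63
byte 1: 77 xor 18 = 6f
byte 2: a4 xor ca = 6e
byte 3: d4 xor b2 = 66
byte 4: bf xor d6 = 69
byte 5: b5 xor d2 = 67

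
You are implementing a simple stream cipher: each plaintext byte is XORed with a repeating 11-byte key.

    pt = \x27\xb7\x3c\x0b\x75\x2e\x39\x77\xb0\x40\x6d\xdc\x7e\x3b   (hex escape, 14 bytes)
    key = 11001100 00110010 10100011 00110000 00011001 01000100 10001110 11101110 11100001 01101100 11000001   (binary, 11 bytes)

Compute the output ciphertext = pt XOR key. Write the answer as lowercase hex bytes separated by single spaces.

eb 85 9f 3b 6c 6a b7 99 51 2c ac 10 4c 98

The 11-byte key repeats, so the effective keystream is cc 32 a3 30 19 44 8e ee e1 6c c1 cc 32 a3.
byte 0: 27 ^ cc = eb
byte 1: b7 ^ 32 = 85
byte 2: 3c ^ a3 = 9f
byte 3: 0b ^ 30 = 3b
byte 4: 75 ^ 19 = 6c
byte 5: 2e ^ 44 = 6a
byte 6: 39 ^ 8e = b7
byte 7: 77 ^ ee = 99
byte 8: b0 ^ e1 = 51
byte 9: 40 ^ 6c = 2c
byte 10: 6d ^ c1 = ac
byte 11: dc ^ cc = 10
byte 12: 7e ^ 32 = 4c
byte 13: 3b ^ a3 = 98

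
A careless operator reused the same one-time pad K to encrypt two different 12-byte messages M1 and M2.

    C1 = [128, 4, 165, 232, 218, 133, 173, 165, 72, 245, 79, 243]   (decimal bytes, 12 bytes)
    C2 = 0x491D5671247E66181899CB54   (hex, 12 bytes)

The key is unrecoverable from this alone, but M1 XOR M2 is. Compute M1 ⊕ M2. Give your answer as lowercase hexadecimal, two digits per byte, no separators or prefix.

c919f399fefbcbbd506c84a7

C1 ⊕ C2 = (M1 ⊕ K) ⊕ (M2 ⊕ K) = M1 ⊕ M2 — the shared key cancels under XOR.
80 ⊕ 49 = c9
04 ⊕ 1d = 19
a5 ⊕ 56 = f3
e8 ⊕ 71 = 99
da ⊕ 24 = fe
85 ⊕ 7e = fb
ad ⊕ 66 = cb
a5 ⊕ 18 = bd
48 ⊕ 18 = 50
f5 ⊕ 99 = 6c
4f ⊕ cb = 84
f3 ⊕ 54 = a7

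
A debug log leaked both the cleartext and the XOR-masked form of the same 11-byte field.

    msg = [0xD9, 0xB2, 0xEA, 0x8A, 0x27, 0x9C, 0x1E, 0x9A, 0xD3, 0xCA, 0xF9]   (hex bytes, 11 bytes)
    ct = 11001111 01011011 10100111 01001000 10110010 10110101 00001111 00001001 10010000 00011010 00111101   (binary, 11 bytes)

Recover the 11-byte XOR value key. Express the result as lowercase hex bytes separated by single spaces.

Since ct = msg ⊕ key, XORing both sides with msg gives key = msg ⊕ ct.
d9 ^ cf = 16
b2 ^ 5b = e9
ea ^ a7 = 4d
8a ^ 48 = c2
27 ^ b2 = 95
9c ^ b5 = 29
1e ^ 0f = 11
9a ^ 09 = 93
d3 ^ 90 = 43
ca ^ 1a = d0
f9 ^ 3d = c4

16 e9 4d c2 95 29 11 93 43 d0 c4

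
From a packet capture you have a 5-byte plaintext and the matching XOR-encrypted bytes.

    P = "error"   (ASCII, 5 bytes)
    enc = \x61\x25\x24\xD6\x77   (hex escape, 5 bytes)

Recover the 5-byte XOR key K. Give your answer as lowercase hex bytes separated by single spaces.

Since enc = P ⊕ K, XORing both sides with P gives K = P ⊕ enc.
01100101 xor 01100001 = 00000100
01110010 xor 00100101 = 01010111
01110010 xor 00100100 = 01010110
01101111 xor 11010110 = 10111001
01110010 xor 01110111 = 00000101

04 57 56 b9 05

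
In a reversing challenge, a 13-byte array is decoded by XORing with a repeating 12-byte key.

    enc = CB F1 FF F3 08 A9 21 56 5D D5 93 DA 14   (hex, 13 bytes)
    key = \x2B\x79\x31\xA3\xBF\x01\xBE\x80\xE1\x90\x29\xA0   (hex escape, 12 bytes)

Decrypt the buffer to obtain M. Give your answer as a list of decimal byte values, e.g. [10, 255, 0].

[224, 136, 206, 80, 183, 168, 159, 214, 188, 69, 186, 122, 63]

The 12-byte key repeats, so the effective keystream is 2b 79 31 a3 bf 01 be 80 e1 90 29 a0 2b.
byte 0: cb ^ 2b = e0
byte 1: f1 ^ 79 = 88
byte 2: ff ^ 31 = ce
byte 3: f3 ^ a3 = 50
byte 4: 08 ^ bf = b7
byte 5: a9 ^ 01 = a8
byte 6: 21 ^ be = 9f
byte 7: 56 ^ 80 = d6
byte 8: 5d ^ e1 = bc
byte 9: d5 ^ 90 = 45
byte 10: 93 ^ 29 = ba
byte 11: da ^ a0 = 7a
byte 12: 14 ^ 2b = 3f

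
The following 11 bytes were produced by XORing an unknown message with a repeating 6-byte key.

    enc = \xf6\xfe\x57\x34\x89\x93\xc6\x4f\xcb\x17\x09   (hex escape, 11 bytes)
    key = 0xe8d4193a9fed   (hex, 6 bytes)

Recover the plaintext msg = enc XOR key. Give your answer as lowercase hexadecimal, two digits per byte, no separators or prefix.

1e2a4e0e167e2e9bd22d96

The 6-byte key repeats, so the effective keystream is e8 d4 19 3a 9f ed e8 d4 19 3a 9f.
byte 0: f6 xor e8 = 1e
byte 1: fe xor d4 = 2a
byte 2: 57 xor 19 = 4e
byte 3: 34 xor 3a = 0e
byte 4: 89 xor 9f = 16
byte 5: 93 xor ed = 7e
byte 6: c6 xor e8 = 2e
byte 7: 4f xor d4 = 9b
byte 8: cb xor 19 = d2
byte 9: 17 xor 3a = 2d
byte 10: 09 xor 9f = 96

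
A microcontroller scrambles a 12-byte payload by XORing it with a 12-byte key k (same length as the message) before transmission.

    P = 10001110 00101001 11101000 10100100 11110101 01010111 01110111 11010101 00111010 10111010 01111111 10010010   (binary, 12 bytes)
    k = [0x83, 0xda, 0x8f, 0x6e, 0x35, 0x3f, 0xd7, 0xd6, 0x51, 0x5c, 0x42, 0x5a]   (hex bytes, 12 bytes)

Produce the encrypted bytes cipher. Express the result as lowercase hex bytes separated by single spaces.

byte 0: 10001110 xor 10000011 = 00001101
byte 1: 00101001 xor 11011010 = 11110011
byte 2: 11101000 xor 10001111 = 01100111
byte 3: 10100100 xor 01101110 = 11001010
byte 4: 11110101 xor 00110101 = 11000000
byte 5: 01010111 xor 00111111 = 01101000
byte 6: 01110111 xor 11010111 = 10100000
byte 7: 11010101 xor 11010110 = 00000011
byte 8: 00111010 xor 01010001 = 01101011
byte 9: 10111010 xor 01011100 = 11100110
byte 10: 01111111 xor 01000010 = 00111101
byte 11: 10010010 xor 01011010 = 11001000

0d f3 67 ca c0 68 a0 03 6b e6 3d c8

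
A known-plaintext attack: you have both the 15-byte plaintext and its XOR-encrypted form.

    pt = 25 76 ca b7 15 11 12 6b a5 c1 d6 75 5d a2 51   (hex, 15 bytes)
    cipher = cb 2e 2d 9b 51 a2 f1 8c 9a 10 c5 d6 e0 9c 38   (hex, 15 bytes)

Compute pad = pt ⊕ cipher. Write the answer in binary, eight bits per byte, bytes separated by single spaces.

Since cipher = pt ⊕ pad, XORing both sides with pt gives pad = pt ⊕ cipher.
byte 0:  37 XOR 203 = 238
byte 1: 118 XOR  46 =  88
byte 2: 202 XOR  45 = 231
byte 3: 183 XOR 155 =  44
byte 4:  21 XOR  81 =  68
byte 5:  17 XOR 162 = 179
byte 6:  18 XOR 241 = 227
byte 7: 107 XOR 140 = 231
byte 8: 165 XOR 154 =  63
byte 9: 193 XOR  16 = 209
byte 10: 214 XOR 197 =  19
byte 11: 117 XOR 214 = 163
byte 12:  93 XOR 224 = 189
byte 13: 162 XOR 156 =  62
byte 14:  81 XOR  56 = 105

11101110 01011000 11100111 00101100 01000100 10110011 11100011 11100111 00111111 11010001 00010011 10100011 10111101 00111110 01101001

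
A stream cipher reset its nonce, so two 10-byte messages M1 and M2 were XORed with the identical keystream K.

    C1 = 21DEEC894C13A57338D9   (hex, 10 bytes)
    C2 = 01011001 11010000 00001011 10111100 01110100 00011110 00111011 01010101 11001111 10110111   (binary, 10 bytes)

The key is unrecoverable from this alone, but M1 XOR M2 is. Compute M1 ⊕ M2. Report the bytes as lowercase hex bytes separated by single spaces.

C1 ⊕ C2 = (M1 ⊕ K) ⊕ (M2 ⊕ K) = M1 ⊕ M2 — the shared key cancels under XOR.
byte 0: 00100001 xor 01011001 = 01111000
byte 1: 11011110 xor 11010000 = 00001110
byte 2: 11101100 xor 00001011 = 11100111
byte 3: 10001001 xor 10111100 = 00110101
byte 4: 01001100 xor 01110100 = 00111000
byte 5: 00010011 xor 00011110 = 00001101
byte 6: 10100101 xor 00111011 = 10011110
byte 7: 01110011 xor 01010101 = 00100110
byte 8: 00111000 xor 11001111 = 11110111
byte 9: 11011001 xor 10110111 = 01101110

78 0e e7 35 38 0d 9e 26 f7 6e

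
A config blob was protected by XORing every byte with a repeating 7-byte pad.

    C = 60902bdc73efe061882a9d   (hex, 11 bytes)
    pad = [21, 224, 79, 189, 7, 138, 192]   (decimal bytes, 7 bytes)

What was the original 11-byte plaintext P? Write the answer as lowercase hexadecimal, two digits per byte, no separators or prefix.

7570646174652074686520

The 7-byte key repeats, so the effective keystream is 15 e0 4f bd 07 8a c0 15 e0 4f bd.
byte 0:  96 XOR  21 = 117
byte 1: 144 XOR 224 = 112
byte 2:  43 XOR  79 = 100
byte 3: 220 XOR 189 =  97
byte 4: 115 XOR   7 = 116
byte 5: 239 XOR 138 = 101
byte 6: 224 XOR 192 =  32
byte 7:  97 XOR  21 = 116
byte 8: 136 XOR 224 = 104
byte 9:  42 XOR  79 = 101
byte 10: 157 XOR 189 =  32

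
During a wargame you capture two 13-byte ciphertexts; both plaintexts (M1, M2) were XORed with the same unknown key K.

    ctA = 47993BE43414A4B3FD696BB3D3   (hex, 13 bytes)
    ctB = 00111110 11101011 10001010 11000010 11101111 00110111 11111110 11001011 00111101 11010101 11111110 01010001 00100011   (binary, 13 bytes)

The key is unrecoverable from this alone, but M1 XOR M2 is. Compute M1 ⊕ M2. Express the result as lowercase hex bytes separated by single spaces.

ctA ⊕ ctB = (M1 ⊕ K) ⊕ (M2 ⊕ K) = M1 ⊕ M2 — the shared key cancels under XOR.
47 ^ 3e = 79
99 ^ eb = 72
3b ^ 8a = b1
e4 ^ c2 = 26
34 ^ ef = db
14 ^ 37 = 23
a4 ^ fe = 5a
b3 ^ cb = 78
fd ^ 3d = c0
69 ^ d5 = bc
6b ^ fe = 95
b3 ^ 51 = e2
d3 ^ 23 = f0

79 72 b1 26 db 23 5a 78 c0 bc 95 e2 f0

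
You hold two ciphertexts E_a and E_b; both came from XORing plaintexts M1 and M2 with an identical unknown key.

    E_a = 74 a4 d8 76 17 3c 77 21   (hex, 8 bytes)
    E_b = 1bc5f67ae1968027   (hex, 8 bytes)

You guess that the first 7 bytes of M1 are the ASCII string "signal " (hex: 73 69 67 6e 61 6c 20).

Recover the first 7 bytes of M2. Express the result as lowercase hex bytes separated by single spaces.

First, E_a ⊕ E_b = (M1 ⊕ K) ⊕ (M2 ⊕ K) = M1 ⊕ M2, so the key drops out. Then M2 = (M1 ⊕ M2) ⊕ M1 over the first 7 bytes.
byte 0: (74 ⊕ 1b) ⊕ 73 = 6f ⊕ 73 = 1c
byte 1: (a4 ⊕ c5) ⊕ 69 = 61 ⊕ 69 = 08
byte 2: (d8 ⊕ f6) ⊕ 67 = 2e ⊕ 67 = 49
byte 3: (76 ⊕ 7a) ⊕ 6e = 0c ⊕ 6e = 62
byte 4: (17 ⊕ e1) ⊕ 61 = f6 ⊕ 61 = 97
byte 5: (3c ⊕ 96) ⊕ 6c = aa ⊕ 6c = c6
byte 6: (77 ⊕ 80) ⊕ 20 = f7 ⊕ 20 = d7

1c 08 49 62 97 c6 d7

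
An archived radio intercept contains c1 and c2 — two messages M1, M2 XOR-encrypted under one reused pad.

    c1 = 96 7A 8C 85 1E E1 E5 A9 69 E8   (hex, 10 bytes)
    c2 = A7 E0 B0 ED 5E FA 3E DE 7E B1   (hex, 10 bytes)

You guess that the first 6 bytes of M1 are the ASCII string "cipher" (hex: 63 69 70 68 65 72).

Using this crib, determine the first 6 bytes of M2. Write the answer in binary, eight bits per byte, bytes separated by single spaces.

01010010 11110011 01001100 00000000 00100101 01101001

First, c1 ⊕ c2 = (M1 ⊕ K) ⊕ (M2 ⊕ K) = M1 ⊕ M2, so the key drops out. Then M2 = (M1 ⊕ M2) ⊕ M1 over the first 6 bytes.
byte 0: (96 ^ a7) ^ 63 = 31 ^ 63 = 52
byte 1: (7a ^ e0) ^ 69 = 9a ^ 69 = f3
byte 2: (8c ^ b0) ^ 70 = 3c ^ 70 = 4c
byte 3: (85 ^ ed) ^ 68 = 68 ^ 68 = 00
byte 4: (1e ^ 5e) ^ 65 = 40 ^ 65 = 25
byte 5: (e1 ^ fa) ^ 72 = 1b ^ 72 = 69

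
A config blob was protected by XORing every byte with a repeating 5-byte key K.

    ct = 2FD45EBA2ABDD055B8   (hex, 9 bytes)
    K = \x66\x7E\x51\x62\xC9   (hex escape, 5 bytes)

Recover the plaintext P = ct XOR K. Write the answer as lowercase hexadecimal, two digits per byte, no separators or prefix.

The 5-byte key repeats, so the effective keystream is 66 7e 51 62 c9 66 7e 51 62.
byte 0: 00101111 ⊕ 01100110 = 01001001
byte 1: 11010100 ⊕ 01111110 = 10101010
byte 2: 01011110 ⊕ 01010001 = 00001111
byte 3: 10111010 ⊕ 01100010 = 11011000
byte 4: 00101010 ⊕ 11001001 = 11100011
byte 5: 10111101 ⊕ 01100110 = 11011011
byte 6: 11010000 ⊕ 01111110 = 10101110
byte 7: 01010101 ⊕ 01010001 = 00000100
byte 8: 10111000 ⊕ 01100010 = 11011010

49aa0fd8e3dbae04da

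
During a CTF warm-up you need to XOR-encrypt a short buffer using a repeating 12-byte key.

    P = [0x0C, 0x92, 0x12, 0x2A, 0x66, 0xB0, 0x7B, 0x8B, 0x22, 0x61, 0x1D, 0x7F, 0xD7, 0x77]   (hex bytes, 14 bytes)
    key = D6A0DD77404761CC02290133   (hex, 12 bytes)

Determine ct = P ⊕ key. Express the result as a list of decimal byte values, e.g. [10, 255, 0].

The 12-byte key repeats, so the effective keystream is d6 a0 dd 77 40 47 61 cc 02 29 01 33 d6 a0.
byte 0: 0c XOR d6 = da
byte 1: 92 XOR a0 = 32
byte 2: 12 XOR dd = cf
byte 3: 2a XOR 77 = 5d
byte 4: 66 XOR 40 = 26
byte 5: b0 XOR 47 = f7
byte 6: 7b XOR 61 = 1a
byte 7: 8b XOR cc = 47
byte 8: 22 XOR 02 = 20
byte 9: 61 XOR 29 = 48
byte 10: 1d XOR 01 = 1c
byte 11: 7f XOR 33 = 4c
byte 12: d7 XOR d6 = 01
byte 13: 77 XOR a0 = d7

[218, 50, 207, 93, 38, 247, 26, 71, 32, 72, 28, 76, 1, 215]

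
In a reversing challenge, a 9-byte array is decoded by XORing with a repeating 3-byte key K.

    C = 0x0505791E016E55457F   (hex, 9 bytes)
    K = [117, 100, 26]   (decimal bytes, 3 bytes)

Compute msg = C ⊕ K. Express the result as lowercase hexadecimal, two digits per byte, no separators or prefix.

7061636b6574202165

The 3-byte key repeats, so the effective keystream is 75 64 1a 75 64 1a 75 64 1a.
byte 0: 05 XOR 75 = 70
byte 1: 05 XOR 64 = 61
byte 2: 79 XOR 1a = 63
byte 3: 1e XOR 75 = 6b
byte 4: 01 XOR 64 = 65
byte 5: 6e XOR 1a = 74
byte 6: 55 XOR 75 = 20
byte 7: 45 XOR 64 = 21
byte 8: 7f XOR 1a = 65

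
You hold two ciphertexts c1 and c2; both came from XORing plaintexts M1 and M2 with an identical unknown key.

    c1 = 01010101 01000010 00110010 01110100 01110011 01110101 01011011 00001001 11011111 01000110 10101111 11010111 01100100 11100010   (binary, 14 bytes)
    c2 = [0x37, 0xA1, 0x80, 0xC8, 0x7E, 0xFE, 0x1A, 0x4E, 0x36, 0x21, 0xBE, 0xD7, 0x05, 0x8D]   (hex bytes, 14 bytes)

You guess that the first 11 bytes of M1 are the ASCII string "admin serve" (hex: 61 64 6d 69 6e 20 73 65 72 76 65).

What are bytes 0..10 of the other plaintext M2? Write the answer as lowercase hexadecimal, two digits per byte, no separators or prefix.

0387dfd563ab32229b1174

First, c1 ⊕ c2 = (M1 ⊕ K) ⊕ (M2 ⊕ K) = M1 ⊕ M2, so the key drops out. Then M2 = (M1 ⊕ M2) ⊕ M1 over the first 11 bytes.
byte 0: (55 ^ 37) ^ 61 = 62 ^ 61 = 03
byte 1: (42 ^ a1) ^ 64 = e3 ^ 64 = 87
byte 2: (32 ^ 80) ^ 6d = b2 ^ 6d = df
byte 3: (74 ^ c8) ^ 69 = bc ^ 69 = d5
byte 4: (73 ^ 7e) ^ 6e = 0d ^ 6e = 63
byte 5: (75 ^ fe) ^ 20 = 8b ^ 20 = ab
byte 6: (5b ^ 1a) ^ 73 = 41 ^ 73 = 32
byte 7: (09 ^ 4e) ^ 65 = 47 ^ 65 = 22
byte 8: (df ^ 36) ^ 72 = e9 ^ 72 = 9b
byte 9: (46 ^ 21) ^ 76 = 67 ^ 76 = 11
byte 10: (af ^ be) ^ 65 = 11 ^ 65 = 74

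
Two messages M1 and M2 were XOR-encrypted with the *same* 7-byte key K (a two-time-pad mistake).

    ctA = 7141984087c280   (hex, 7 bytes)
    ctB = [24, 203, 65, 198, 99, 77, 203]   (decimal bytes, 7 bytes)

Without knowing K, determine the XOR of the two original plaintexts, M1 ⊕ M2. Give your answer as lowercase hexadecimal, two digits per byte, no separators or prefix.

698ad986e48f4b

ctA ⊕ ctB = (M1 ⊕ K) ⊕ (M2 ⊕ K) = M1 ⊕ M2 — the shared key cancels under XOR.
01110001 ⊕ 00011000 = 01101001
01000001 ⊕ 11001011 = 10001010
10011000 ⊕ 01000001 = 11011001
01000000 ⊕ 11000110 = 10000110
10000111 ⊕ 01100011 = 11100100
11000010 ⊕ 01001101 = 10001111
10000000 ⊕ 11001011 = 01001011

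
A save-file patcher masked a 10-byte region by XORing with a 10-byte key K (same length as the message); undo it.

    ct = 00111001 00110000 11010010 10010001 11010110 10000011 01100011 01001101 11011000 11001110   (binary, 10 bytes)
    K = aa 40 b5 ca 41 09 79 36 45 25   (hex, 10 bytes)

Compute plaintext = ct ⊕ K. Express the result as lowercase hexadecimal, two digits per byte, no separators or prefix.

9370675b978a1a7b9deb

39 ⊕ aa = 93
30 ⊕ 40 = 70
d2 ⊕ b5 = 67
91 ⊕ ca = 5b
d6 ⊕ 41 = 97
83 ⊕ 09 = 8a
63 ⊕ 79 = 1a
4d ⊕ 36 = 7b
d8 ⊕ 45 = 9d
ce ⊕ 25 = eb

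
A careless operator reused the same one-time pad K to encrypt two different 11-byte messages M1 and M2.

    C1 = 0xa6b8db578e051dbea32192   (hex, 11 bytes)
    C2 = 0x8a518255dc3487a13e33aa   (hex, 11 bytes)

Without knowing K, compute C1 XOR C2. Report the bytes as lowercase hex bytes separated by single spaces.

2c e9 59 02 52 31 9a 1f 9d 12 38

C1 ⊕ C2 = (M1 ⊕ K) ⊕ (M2 ⊕ K) = M1 ⊕ M2 — the shared key cancels under XOR.
byte 0: 166 xor 138 =  44
byte 1: 184 xor  81 = 233
byte 2: 219 xor 130 =  89
byte 3:  87 xor  85 =   2
byte 4: 142 xor 220 =  82
byte 5:   5 xor  52 =  49
byte 6:  29 xor 135 = 154
byte 7: 190 xor 161 =  31
byte 8: 163 xor  62 = 157
byte 9:  33 xor  51 =  18
byte 10: 146 xor 170 =  56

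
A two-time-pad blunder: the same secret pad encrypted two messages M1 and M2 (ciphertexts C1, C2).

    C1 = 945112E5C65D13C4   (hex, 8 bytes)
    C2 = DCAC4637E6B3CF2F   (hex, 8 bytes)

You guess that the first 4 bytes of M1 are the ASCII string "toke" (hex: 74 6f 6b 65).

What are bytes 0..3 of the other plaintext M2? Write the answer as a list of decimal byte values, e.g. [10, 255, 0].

[60, 146, 63, 183]

First, C1 ⊕ C2 = (M1 ⊕ K) ⊕ (M2 ⊕ K) = M1 ⊕ M2, so the key drops out. Then M2 = (M1 ⊕ M2) ⊕ M1 over the first 4 bytes.
byte 0: (94 ⊕ dc) ⊕ 74 = 48 ⊕ 74 = 3c
byte 1: (51 ⊕ ac) ⊕ 6f = fd ⊕ 6f = 92
byte 2: (12 ⊕ 46) ⊕ 6b = 54 ⊕ 6b = 3f
byte 3: (e5 ⊕ 37) ⊕ 65 = d2 ⊕ 65 = b7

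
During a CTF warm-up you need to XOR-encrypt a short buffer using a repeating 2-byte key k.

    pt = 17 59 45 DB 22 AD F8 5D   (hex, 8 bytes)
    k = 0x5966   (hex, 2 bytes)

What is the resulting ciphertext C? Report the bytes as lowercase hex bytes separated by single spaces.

4e 3f 1c bd 7b cb a1 3b

The 2-byte key repeats, so the effective keystream is 59 66 59 66 59 66 59 66.
byte 0: 17 ⊕ 59 = 4e
byte 1: 59 ⊕ 66 = 3f
byte 2: 45 ⊕ 59 = 1c
byte 3: db ⊕ 66 = bd
byte 4: 22 ⊕ 59 = 7b
byte 5: ad ⊕ 66 = cb
byte 6: f8 ⊕ 59 = a1
byte 7: 5d ⊕ 66 = 3b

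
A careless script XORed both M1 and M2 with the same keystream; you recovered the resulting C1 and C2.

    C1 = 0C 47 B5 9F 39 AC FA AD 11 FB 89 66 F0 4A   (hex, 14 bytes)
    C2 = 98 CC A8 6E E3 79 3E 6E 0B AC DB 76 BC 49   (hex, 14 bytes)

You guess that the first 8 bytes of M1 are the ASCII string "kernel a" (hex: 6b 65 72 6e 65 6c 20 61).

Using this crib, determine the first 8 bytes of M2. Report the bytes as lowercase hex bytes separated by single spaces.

ff ee 6f 9f bf b9 e4 a2

First, C1 ⊕ C2 = (M1 ⊕ K) ⊕ (M2 ⊕ K) = M1 ⊕ M2, so the key drops out. Then M2 = (M1 ⊕ M2) ⊕ M1 over the first 8 bytes.
byte 0: (0c XOR 98) XOR 6b = 94 XOR 6b = ff
byte 1: (47 XOR cc) XOR 65 = 8b XOR 65 = ee
byte 2: (b5 XOR a8) XOR 72 = 1d XOR 72 = 6f
byte 3: (9f XOR 6e) XOR 6e = f1 XOR 6e = 9f
byte 4: (39 XOR e3) XOR 65 = da XOR 65 = bf
byte 5: (ac XOR 79) XOR 6c = d5 XOR 6c = b9
byte 6: (fa XOR 3e) XOR 20 = c4 XOR 20 = e4
byte 7: (ad XOR 6e) XOR 61 = c3 XOR 61 = a2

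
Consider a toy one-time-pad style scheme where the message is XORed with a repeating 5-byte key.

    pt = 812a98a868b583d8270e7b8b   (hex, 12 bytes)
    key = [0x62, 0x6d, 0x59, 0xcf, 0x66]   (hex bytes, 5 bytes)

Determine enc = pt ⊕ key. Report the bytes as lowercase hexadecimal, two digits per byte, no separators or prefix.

e347c1670ed7ee81e86819e6

The 5-byte key repeats, so the effective keystream is 62 6d 59 cf 66 62 6d 59 cf 66 62 6d.
byte 0: 81 ^ 62 = e3
byte 1: 2a ^ 6d = 47
byte 2: 98 ^ 59 = c1
byte 3: a8 ^ cf = 67
byte 4: 68 ^ 66 = 0e
byte 5: b5 ^ 62 = d7
byte 6: 83 ^ 6d = ee
byte 7: d8 ^ 59 = 81
byte 8: 27 ^ cf = e8
byte 9: 0e ^ 66 = 68
byte 10: 7b ^ 62 = 19
byte 11: 8b ^ 6d = e6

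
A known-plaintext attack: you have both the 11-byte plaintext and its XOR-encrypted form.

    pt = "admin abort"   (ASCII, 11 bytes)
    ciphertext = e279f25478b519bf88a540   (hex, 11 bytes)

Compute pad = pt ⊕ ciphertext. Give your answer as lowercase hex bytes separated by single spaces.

83 1d 9f 3d 16 95 78 dd e7 d7 34

Since ciphertext = pt ⊕ pad, XORing both sides with pt gives pad = pt ⊕ ciphertext.
byte 0: 01100001 xor 11100010 = 10000011
byte 1: 01100100 xor 01111001 = 00011101
byte 2: 01101101 xor 11110010 = 10011111
byte 3: 01101001 xor 01010100 = 00111101
byte 4: 01101110 xor 01111000 = 00010110
byte 5: 00100000 xor 10110101 = 10010101
byte 6: 01100001 xor 00011001 = 01111000
byte 7: 01100010 xor 10111111 = 11011101
byte 8: 01101111 xor 10001000 = 11100111
byte 9: 01110010 xor 10100101 = 11010111
byte 10: 01110100 xor 01000000 = 00110100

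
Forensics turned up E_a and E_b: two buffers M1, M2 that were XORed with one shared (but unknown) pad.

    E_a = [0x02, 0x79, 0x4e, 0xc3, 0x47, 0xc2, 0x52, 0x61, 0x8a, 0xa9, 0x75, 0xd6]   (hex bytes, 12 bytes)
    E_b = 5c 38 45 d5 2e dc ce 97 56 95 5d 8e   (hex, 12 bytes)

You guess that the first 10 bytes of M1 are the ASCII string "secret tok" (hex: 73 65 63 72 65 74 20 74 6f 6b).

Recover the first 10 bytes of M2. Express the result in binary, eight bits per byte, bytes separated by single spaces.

First, E_a ⊕ E_b = (M1 ⊕ K) ⊕ (M2 ⊕ K) = M1 ⊕ M2, so the key drops out. Then M2 = (M1 ⊕ M2) ⊕ M1 over the first 10 bytes.
byte 0: (02 ^ 5c) ^ 73 = 5e ^ 73 = 2d
byte 1: (79 ^ 38) ^ 65 = 41 ^ 65 = 24
byte 2: (4e ^ 45) ^ 63 = 0b ^ 63 = 68
byte 3: (c3 ^ d5) ^ 72 = 16 ^ 72 = 64
byte 4: (47 ^ 2e) ^ 65 = 69 ^ 65 = 0c
byte 5: (c2 ^ dc) ^ 74 = 1e ^ 74 = 6a
byte 6: (52 ^ ce) ^ 20 = 9c ^ 20 = bc
byte 7: (61 ^ 97) ^ 74 = f6 ^ 74 = 82
byte 8: (8a ^ 56) ^ 6f = dc ^ 6f = b3
byte 9: (a9 ^ 95) ^ 6b = 3c ^ 6b = 57

00101101 00100100 01101000 01100100 00001100 01101010 10111100 10000010 10110011 01010111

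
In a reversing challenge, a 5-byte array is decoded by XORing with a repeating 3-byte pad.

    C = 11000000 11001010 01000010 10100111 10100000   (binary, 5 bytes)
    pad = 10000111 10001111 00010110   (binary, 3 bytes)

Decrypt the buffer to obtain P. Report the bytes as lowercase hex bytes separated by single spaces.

The 3-byte key repeats, so the effective keystream is 87 8f 16 87 8f.
byte 0: c0 XOR 87 = 47
byte 1: ca XOR 8f = 45
byte 2: 42 XOR 16 = 54
byte 3: a7 XOR 87 = 20
byte 4: a0 XOR 8f = 2f

47 45 54 20 2f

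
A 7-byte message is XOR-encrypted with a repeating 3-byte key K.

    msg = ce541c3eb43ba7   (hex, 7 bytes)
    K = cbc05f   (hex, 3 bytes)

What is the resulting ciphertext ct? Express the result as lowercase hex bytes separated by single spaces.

The 3-byte key repeats, so the effective keystream is cb c0 5f cb c0 5f cb.
byte 0: ce xor cb = 05
byte 1: 54 xor c0 = 94
byte 2: 1c xor 5f = 43
byte 3: 3e xor cb = f5
byte 4: b4 xor c0 = 74
byte 5: 3b xor 5f = 64
byte 6: a7 xor cb = 6c

05 94 43 f5 74 64 6c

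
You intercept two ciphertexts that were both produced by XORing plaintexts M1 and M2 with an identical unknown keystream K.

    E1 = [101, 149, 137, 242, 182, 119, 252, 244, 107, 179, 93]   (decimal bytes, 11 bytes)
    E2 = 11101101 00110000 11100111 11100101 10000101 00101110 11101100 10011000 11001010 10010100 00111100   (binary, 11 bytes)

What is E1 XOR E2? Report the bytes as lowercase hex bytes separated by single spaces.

E1 ⊕ E2 = (M1 ⊕ K) ⊕ (M2 ⊕ K) = M1 ⊕ M2 — the shared key cancels under XOR.
65 xor ed = 88
95 xor 30 = a5
89 xor e7 = 6e
f2 xor e5 = 17
b6 xor 85 = 33
77 xor 2e = 59
fc xor ec = 10
f4 xor 98 = 6c
6b xor ca = a1
b3 xor 94 = 27
5d xor 3c = 61

88 a5 6e 17 33 59 10 6c a1 27 61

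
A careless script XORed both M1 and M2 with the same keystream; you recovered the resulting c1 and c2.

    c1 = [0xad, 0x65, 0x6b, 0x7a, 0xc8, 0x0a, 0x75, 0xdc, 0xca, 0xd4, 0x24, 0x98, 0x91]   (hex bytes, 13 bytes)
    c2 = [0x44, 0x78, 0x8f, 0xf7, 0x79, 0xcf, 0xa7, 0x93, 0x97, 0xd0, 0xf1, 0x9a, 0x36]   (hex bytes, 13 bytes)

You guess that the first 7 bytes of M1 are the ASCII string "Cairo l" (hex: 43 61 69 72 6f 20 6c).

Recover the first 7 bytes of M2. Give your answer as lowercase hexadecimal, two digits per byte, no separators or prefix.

First, c1 ⊕ c2 = (M1 ⊕ K) ⊕ (M2 ⊕ K) = M1 ⊕ M2, so the key drops out. Then M2 = (M1 ⊕ M2) ⊕ M1 over the first 7 bytes.
byte 0: (ad ⊕ 44) ⊕ 43 = e9 ⊕ 43 = aa
byte 1: (65 ⊕ 78) ⊕ 61 = 1d ⊕ 61 = 7c
byte 2: (6b ⊕ 8f) ⊕ 69 = e4 ⊕ 69 = 8d
byte 3: (7a ⊕ f7) ⊕ 72 = 8d ⊕ 72 = ff
byte 4: (c8 ⊕ 79) ⊕ 6f = b1 ⊕ 6f = de
byte 5: (0a ⊕ cf) ⊕ 20 = c5 ⊕ 20 = e5
byte 6: (75 ⊕ a7) ⊕ 6c = d2 ⊕ 6c = be

aa7c8dffdee5be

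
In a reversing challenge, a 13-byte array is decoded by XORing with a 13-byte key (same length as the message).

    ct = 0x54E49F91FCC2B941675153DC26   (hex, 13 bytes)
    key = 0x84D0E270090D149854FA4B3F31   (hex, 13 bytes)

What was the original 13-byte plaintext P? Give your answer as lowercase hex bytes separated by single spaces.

54 XOR 84 = d0
e4 XOR d0 = 34
9f XOR e2 = 7d
91 XOR 70 = e1
fc XOR 09 = f5
c2 XOR 0d = cf
b9 XOR 14 = ad
41 XOR 98 = d9
67 XOR 54 = 33
51 XOR fa = ab
53 XOR 4b = 18
dc XOR 3f = e3
26 XOR 31 = 17

d0 34 7d e1 f5 cf ad d9 33 ab 18 e3 17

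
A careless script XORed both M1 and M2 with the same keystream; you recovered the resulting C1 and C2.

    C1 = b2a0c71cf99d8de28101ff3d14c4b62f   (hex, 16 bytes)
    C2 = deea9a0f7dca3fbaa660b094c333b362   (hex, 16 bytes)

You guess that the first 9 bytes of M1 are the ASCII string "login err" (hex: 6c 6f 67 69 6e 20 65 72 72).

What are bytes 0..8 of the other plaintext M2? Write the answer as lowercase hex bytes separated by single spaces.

00 25 3a 7a ea 77 d7 2a 55

First, C1 ⊕ C2 = (M1 ⊕ K) ⊕ (M2 ⊕ K) = M1 ⊕ M2, so the key drops out. Then M2 = (M1 ⊕ M2) ⊕ M1 over the first 9 bytes.
byte 0: (b2 ⊕ de) ⊕ 6c = 6c ⊕ 6c = 00
byte 1: (a0 ⊕ ea) ⊕ 6f = 4a ⊕ 6f = 25
byte 2: (c7 ⊕ 9a) ⊕ 67 = 5d ⊕ 67 = 3a
byte 3: (1c ⊕ 0f) ⊕ 69 = 13 ⊕ 69 = 7a
byte 4: (f9 ⊕ 7d) ⊕ 6e = 84 ⊕ 6e = ea
byte 5: (9d ⊕ ca) ⊕ 20 = 57 ⊕ 20 = 77
byte 6: (8d ⊕ 3f) ⊕ 65 = b2 ⊕ 65 = d7
byte 7: (e2 ⊕ ba) ⊕ 72 = 58 ⊕ 72 = 2a
byte 8: (81 ⊕ a6) ⊕ 72 = 27 ⊕ 72 = 55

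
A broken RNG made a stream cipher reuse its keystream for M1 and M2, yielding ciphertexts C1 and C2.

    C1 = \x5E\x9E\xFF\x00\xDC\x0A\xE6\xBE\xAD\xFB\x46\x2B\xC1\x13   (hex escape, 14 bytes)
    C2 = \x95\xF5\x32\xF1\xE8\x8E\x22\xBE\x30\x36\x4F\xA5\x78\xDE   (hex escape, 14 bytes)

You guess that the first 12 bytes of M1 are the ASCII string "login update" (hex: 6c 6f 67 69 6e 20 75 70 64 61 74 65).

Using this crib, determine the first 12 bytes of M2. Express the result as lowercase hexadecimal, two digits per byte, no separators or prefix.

a704aa985aa4b170f9ac7deb

First, C1 ⊕ C2 = (M1 ⊕ K) ⊕ (M2 ⊕ K) = M1 ⊕ M2, so the key drops out. Then M2 = (M1 ⊕ M2) ⊕ M1 over the first 12 bytes.
byte 0: (5e ⊕ 95) ⊕ 6c = cb ⊕ 6c = a7
byte 1: (9e ⊕ f5) ⊕ 6f = 6b ⊕ 6f = 04
byte 2: (ff ⊕ 32) ⊕ 67 = cd ⊕ 67 = aa
byte 3: (00 ⊕ f1) ⊕ 69 = f1 ⊕ 69 = 98
byte 4: (dc ⊕ e8) ⊕ 6e = 34 ⊕ 6e = 5a
byte 5: (0a ⊕ 8e) ⊕ 20 = 84 ⊕ 20 = a4
byte 6: (e6 ⊕ 22) ⊕ 75 = c4 ⊕ 75 = b1
byte 7: (be ⊕ be) ⊕ 70 = 00 ⊕ 70 = 70
byte 8: (ad ⊕ 30) ⊕ 64 = 9d ⊕ 64 = f9
byte 9: (fb ⊕ 36) ⊕ 61 = cd ⊕ 61 = ac
byte 10: (46 ⊕ 4f) ⊕ 74 = 09 ⊕ 74 = 7d
byte 11: (2b ⊕ a5) ⊕ 65 = 8e ⊕ 65 = eb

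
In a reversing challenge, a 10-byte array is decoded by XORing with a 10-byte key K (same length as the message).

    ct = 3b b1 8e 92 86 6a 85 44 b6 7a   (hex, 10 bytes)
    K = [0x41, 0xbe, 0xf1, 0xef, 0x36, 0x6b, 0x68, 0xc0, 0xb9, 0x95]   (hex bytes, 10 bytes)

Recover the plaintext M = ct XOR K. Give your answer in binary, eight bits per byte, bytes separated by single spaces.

01111010 00001111 01111111 01111101 10110000 00000001 11101101 10000100 00001111 11101111

3b ^ 41 = 7a
b1 ^ be = 0f
8e ^ f1 = 7f
92 ^ ef = 7d
86 ^ 36 = b0
6a ^ 6b = 01
85 ^ 68 = ed
44 ^ c0 = 84
b6 ^ b9 = 0f
7a ^ 95 = ef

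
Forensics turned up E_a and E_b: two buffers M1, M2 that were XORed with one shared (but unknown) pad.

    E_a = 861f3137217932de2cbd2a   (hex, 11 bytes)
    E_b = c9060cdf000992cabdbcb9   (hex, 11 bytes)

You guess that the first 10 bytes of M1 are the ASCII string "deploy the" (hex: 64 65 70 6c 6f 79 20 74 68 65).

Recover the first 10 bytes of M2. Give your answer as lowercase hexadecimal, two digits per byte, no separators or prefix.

First, E_a ⊕ E_b = (M1 ⊕ K) ⊕ (M2 ⊕ K) = M1 ⊕ M2, so the key drops out. Then M2 = (M1 ⊕ M2) ⊕ M1 over the first 10 bytes.
byte 0: (86 xor c9) xor 64 = 4f xor 64 = 2b
byte 1: (1f xor 06) xor 65 = 19 xor 65 = 7c
byte 2: (31 xor 0c) xor 70 = 3d xor 70 = 4d
byte 3: (37 xor df) xor 6c = e8 xor 6c = 84
byte 4: (21 xor 00) xor 6f = 21 xor 6f = 4e
byte 5: (79 xor 09) xor 79 = 70 xor 79 = 09
byte 6: (32 xor 92) xor 20 = a0 xor 20 = 80
byte 7: (de xor ca) xor 74 = 14 xor 74 = 60
byte 8: (2c xor bd) xor 68 = 91 xor 68 = f9
byte 9: (bd xor bc) xor 65 = 01 xor 65 = 64

2b7c4d844e098060f964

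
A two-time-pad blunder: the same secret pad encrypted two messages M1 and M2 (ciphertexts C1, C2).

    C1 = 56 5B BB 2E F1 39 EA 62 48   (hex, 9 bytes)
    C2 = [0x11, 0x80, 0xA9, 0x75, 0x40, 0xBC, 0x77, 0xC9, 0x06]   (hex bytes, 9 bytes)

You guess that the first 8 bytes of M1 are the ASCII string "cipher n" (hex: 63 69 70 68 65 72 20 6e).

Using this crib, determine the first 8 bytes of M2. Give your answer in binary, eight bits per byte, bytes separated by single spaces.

00100100 10110010 01100010 00110011 11010100 11110111 10111101 11000101

First, C1 ⊕ C2 = (M1 ⊕ K) ⊕ (M2 ⊕ K) = M1 ⊕ M2, so the key drops out. Then M2 = (M1 ⊕ M2) ⊕ M1 over the first 8 bytes.
byte 0: (56 xor 11) xor 63 = 47 xor 63 = 24
byte 1: (5b xor 80) xor 69 = db xor 69 = b2
byte 2: (bb xor a9) xor 70 = 12 xor 70 = 62
byte 3: (2e xor 75) xor 68 = 5b xor 68 = 33
byte 4: (f1 xor 40) xor 65 = b1 xor 65 = d4
byte 5: (39 xor bc) xor 72 = 85 xor 72 = f7
byte 6: (ea xor 77) xor 20 = 9d xor 20 = bd
byte 7: (62 xor c9) xor 6e = ab xor 6e = c5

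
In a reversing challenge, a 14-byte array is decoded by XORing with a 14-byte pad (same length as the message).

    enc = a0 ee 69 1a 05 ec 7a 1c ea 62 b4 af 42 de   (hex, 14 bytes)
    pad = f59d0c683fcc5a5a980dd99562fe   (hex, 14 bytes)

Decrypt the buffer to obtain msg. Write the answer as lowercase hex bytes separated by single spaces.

55 73 65 72 3a 20 20 46 72 6f 6d 3a 20 20

XOR is its own inverse, so applying the key byte-wise gives the result directly.
160 XOR 245 =  85
238 XOR 157 = 115
105 XOR  12 = 101
 26 XOR 104 = 114
  5 XOR  63 =  58
236 XOR 204 =  32
122 XOR  90 =  32
 28 XOR  90 =  70
234 XOR 152 = 114
 98 XOR  13 = 111
180 XOR 217 = 109
175 XOR 149 =  58
 66 XOR  98 =  32
222 XOR 254 =  32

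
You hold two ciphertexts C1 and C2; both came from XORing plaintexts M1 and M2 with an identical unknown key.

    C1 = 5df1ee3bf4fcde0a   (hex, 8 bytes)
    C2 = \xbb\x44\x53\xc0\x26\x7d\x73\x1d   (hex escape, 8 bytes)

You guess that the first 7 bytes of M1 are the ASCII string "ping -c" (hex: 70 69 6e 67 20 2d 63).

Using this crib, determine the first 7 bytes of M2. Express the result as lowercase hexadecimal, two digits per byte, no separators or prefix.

First, C1 ⊕ C2 = (M1 ⊕ K) ⊕ (M2 ⊕ K) = M1 ⊕ M2, so the key drops out. Then M2 = (M1 ⊕ M2) ⊕ M1 over the first 7 bytes.
byte 0: (5d XOR bb) XOR 70 = e6 XOR 70 = 96
byte 1: (f1 XOR 44) XOR 69 = b5 XOR 69 = dc
byte 2: (ee XOR 53) XOR 6e = bd XOR 6e = d3
byte 3: (3b XOR c0) XOR 67 = fb XOR 67 = 9c
byte 4: (f4 XOR 26) XOR 20 = d2 XOR 20 = f2
byte 5: (fc XOR 7d) XOR 2d = 81 XOR 2d = ac
byte 6: (de XOR 73) XOR 63 = ad XOR 63 = ce

96dcd39cf2acce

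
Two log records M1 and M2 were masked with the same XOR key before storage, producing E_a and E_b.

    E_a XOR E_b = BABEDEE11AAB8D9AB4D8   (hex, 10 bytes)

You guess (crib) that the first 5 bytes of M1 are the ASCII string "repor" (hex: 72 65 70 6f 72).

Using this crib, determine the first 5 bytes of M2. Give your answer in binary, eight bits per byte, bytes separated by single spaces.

11001000 11011011 10101110 10001110 01101000

Since E_a ⊕ E_b = M1 ⊕ M2, XORing with the guessed M1 bytes yields the corresponding M2 bytes: M2 = (E_a ⊕ E_b) ⊕ M1.
byte 0: 10111010 ^ 01110010 = 11001000
byte 1: 10111110 ^ 01100101 = 11011011
byte 2: 11011110 ^ 01110000 = 10101110
byte 3: 11100001 ^ 01101111 = 10001110
byte 4: 00011010 ^ 01110010 = 01101000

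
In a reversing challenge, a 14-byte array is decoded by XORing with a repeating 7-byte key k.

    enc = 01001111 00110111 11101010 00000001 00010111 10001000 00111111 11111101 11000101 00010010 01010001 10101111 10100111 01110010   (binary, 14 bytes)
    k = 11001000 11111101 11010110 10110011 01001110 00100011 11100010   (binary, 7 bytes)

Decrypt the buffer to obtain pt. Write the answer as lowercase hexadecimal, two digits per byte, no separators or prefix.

The 7-byte key repeats, so the effective keystream is c8 fd d6 b3 4e 23 e2 c8 fd d6 b3 4e 23 e2.
byte 0: 4f ^ c8 = 87
byte 1: 37 ^ fd = ca
byte 2: ea ^ d6 = 3c
byte 3: 01 ^ b3 = b2
byte 4: 17 ^ 4e = 59
byte 5: 88 ^ 23 = ab
byte 6: 3f ^ e2 = dd
byte 7: fd ^ c8 = 35
byte 8: c5 ^ fd = 38
byte 9: 12 ^ d6 = c4
byte 10: 51 ^ b3 = e2
byte 11: af ^ 4e = e1
byte 12: a7 ^ 23 = 84
byte 13: 72 ^ e2 = 90

87ca3cb259abdd3538c4e2e18490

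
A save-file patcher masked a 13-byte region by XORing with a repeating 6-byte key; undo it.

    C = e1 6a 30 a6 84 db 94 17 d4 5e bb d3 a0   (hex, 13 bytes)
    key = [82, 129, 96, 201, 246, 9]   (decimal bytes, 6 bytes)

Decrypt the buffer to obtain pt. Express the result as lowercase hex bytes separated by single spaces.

b3 eb 50 6f 72 d2 c6 96 b4 97 4d da f2

The 6-byte key repeats, so the effective keystream is 52 81 60 c9 f6 09 52 81 60 c9 f6 09 52.
byte 0: e1 ⊕ 52 = b3
byte 1: 6a ⊕ 81 = eb
byte 2: 30 ⊕ 60 = 50
byte 3: a6 ⊕ c9 = 6f
byte 4: 84 ⊕ f6 = 72
byte 5: db ⊕ 09 = d2
byte 6: 94 ⊕ 52 = c6
byte 7: 17 ⊕ 81 = 96
byte 8: d4 ⊕ 60 = b4
byte 9: 5e ⊕ c9 = 97
byte 10: bb ⊕ f6 = 4d
byte 11: d3 ⊕ 09 = da
byte 12: a0 ⊕ 52 = f2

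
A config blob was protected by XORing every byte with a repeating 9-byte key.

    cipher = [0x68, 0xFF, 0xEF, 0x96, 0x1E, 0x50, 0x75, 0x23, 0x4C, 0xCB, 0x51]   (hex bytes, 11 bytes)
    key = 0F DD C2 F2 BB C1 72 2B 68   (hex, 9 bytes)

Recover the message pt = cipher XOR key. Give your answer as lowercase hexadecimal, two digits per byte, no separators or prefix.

The 9-byte key repeats, so the effective keystream is 0f dd c2 f2 bb c1 72 2b 68 0f dd.
byte 0: 104 XOR  15 = 103
byte 1: 255 XOR 221 =  34
byte 2: 239 XOR 194 =  45
byte 3: 150 XOR 242 = 100
byte 4:  30 XOR 187 = 165
byte 5:  80 XOR 193 = 145
byte 6: 117 XOR 114 =   7
byte 7:  35 XOR  43 =   8
byte 8:  76 XOR 104 =  36
byte 9: 203 XOR  15 = 196
byte 10:  81 XOR 221 = 140

67222d64a591070824c48c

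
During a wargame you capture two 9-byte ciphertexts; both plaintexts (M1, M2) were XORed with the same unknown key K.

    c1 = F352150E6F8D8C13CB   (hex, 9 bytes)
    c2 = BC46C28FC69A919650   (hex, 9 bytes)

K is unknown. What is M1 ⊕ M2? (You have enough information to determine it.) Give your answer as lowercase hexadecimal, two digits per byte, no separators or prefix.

c1 ⊕ c2 = (M1 ⊕ K) ⊕ (M2 ⊕ K) = M1 ⊕ M2 — the shared key cancels under XOR.
f3 ⊕ bc = 4f
52 ⊕ 46 = 14
15 ⊕ c2 = d7
0e ⊕ 8f = 81
6f ⊕ c6 = a9
8d ⊕ 9a = 17
8c ⊕ 91 = 1d
13 ⊕ 96 = 85
cb ⊕ 50 = 9b

4f14d781a9171d859b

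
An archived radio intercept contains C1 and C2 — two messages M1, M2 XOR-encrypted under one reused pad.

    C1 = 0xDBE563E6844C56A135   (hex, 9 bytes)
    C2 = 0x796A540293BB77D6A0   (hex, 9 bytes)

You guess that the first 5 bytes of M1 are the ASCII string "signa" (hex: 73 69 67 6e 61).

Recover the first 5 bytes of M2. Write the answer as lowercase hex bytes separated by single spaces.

d1 e6 50 8a 76

First, C1 ⊕ C2 = (M1 ⊕ K) ⊕ (M2 ⊕ K) = M1 ⊕ M2, so the key drops out. Then M2 = (M1 ⊕ M2) ⊕ M1 over the first 5 bytes.
byte 0: (db xor 79) xor 73 = a2 xor 73 = d1
byte 1: (e5 xor 6a) xor 69 = 8f xor 69 = e6
byte 2: (63 xor 54) xor 67 = 37 xor 67 = 50
byte 3: (e6 xor 02) xor 6e = e4 xor 6e = 8a
byte 4: (84 xor 93) xor 61 = 17 xor 61 = 76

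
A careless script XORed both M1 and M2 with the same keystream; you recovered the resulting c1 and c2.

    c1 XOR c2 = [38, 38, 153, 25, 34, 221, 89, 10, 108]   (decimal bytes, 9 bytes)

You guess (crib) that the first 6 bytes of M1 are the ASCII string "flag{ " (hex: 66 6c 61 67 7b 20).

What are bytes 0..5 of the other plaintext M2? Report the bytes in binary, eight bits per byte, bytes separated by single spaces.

Since c1 ⊕ c2 = M1 ⊕ M2, XORing with the guessed M1 bytes yields the corresponding M2 bytes: M2 = (c1 ⊕ c2) ⊕ M1.
00100110 XOR 01100110 = 01000000
00100110 XOR 01101100 = 01001010
10011001 XOR 01100001 = 11111000
00011001 XOR 01100111 = 01111110
00100010 XOR 01111011 = 01011001
11011101 XOR 00100000 = 11111101

01000000 01001010 11111000 01111110 01011001 11111101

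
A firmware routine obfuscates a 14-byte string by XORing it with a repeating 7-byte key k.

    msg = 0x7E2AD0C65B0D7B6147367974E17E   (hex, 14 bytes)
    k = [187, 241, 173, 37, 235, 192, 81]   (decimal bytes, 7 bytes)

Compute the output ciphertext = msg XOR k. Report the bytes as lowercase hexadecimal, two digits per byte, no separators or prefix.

The 7-byte key repeats, so the effective keystream is bb f1 ad 25 eb c0 51 bb f1 ad 25 eb c0 51.
byte 0: 7e ^ bb = c5
byte 1: 2a ^ f1 = db
byte 2: d0 ^ ad = 7d
byte 3: c6 ^ 25 = e3
byte 4: 5b ^ eb = b0
byte 5: 0d ^ c0 = cd
byte 6: 7b ^ 51 = 2a
byte 7: 61 ^ bb = da
byte 8: 47 ^ f1 = b6
byte 9: 36 ^ ad = 9b
byte 10: 79 ^ 25 = 5c
byte 11: 74 ^ eb = 9f
byte 12: e1 ^ c0 = 21
byte 13: 7e ^ 51 = 2f

c5db7de3b0cd2adab69b5c9f212f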